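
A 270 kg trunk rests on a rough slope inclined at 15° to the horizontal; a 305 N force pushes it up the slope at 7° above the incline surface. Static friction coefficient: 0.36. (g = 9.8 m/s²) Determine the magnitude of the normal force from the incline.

N ≈ 2520 N

Axes along / perpendicular to the incline. W sin 15° = 684.8 N down-slope; W cos 15° = 2556 N into the surface.
Perpendicular: N = W cos 15° − P sin 7° = 2556 − 37.17 = 2519 N.
Along incline: P cos 7° + f = W sin 15° (friction acts up-slope) → f = 684.8 − 302.7 = 382.1 N.
|f| = 382.1 N ≤ μN = 906.7 N, so the trunk is indeed static.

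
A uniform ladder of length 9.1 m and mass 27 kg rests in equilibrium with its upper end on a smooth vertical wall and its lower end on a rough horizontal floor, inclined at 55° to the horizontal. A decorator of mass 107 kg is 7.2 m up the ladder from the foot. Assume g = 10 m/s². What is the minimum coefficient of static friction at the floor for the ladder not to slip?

μ_min ≈ 0.513

ΣF_y = 0: N_floor = 27×10 + 107×10 = 1340 N.
Torques about the foot: N_wall · 9.1 sin 55° = 27×10×4.55 cos 55° + 107×10×7.2 cos 55° → N_wall = 687.32 N.
ΣF_x = 0: f_floor = N_wall = 687.32 N.
μ_min = f_floor / N_floor = 687.32 / 1340 = 0.5129.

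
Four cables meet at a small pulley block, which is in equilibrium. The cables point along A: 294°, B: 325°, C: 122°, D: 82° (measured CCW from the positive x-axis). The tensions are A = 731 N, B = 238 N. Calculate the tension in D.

T_D ≈ 13.6 N

Resolve: ΣF_x = 731 cos 294° + 238 cos 325° + T_C cos 122° + T_D cos 82° = 0.
        ΣF_y = 731 sin 294° + 238 sin 325° + T_C sin 122° + T_D sin 82° = 0.
The known terms sum to (492.3, -804.3) N, so -0.5299 T_C + 0.1392 T_D = -492.3 and 0.8480 T_C + 0.9903 T_D = 804.3.
Solving simultaneously: T_C = 932.5 N, T_D = 13.60 N.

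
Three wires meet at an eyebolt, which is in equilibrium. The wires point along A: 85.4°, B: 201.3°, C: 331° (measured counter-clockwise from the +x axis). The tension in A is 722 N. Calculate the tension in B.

Resolve: ΣF_x = 722 cos 85.4° + T_B cos 201.3° + T_C cos 331° = 0.
        ΣF_y = 722 sin 85.4° + T_B sin 201.3° + T_C sin 331° = 0.
The known terms sum to (57.9, 719.7) N, so -0.9317 T_B + 0.8746 T_C = -57.9 and -0.3633 T_B − 0.4848 T_C = -719.7.
Solving simultaneously: T_B = 854.6 N, T_C = 844.1 N.

T_B ≈ 855 N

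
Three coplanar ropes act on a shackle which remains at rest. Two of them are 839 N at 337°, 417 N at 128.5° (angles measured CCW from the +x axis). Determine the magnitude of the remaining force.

F ≈ 513 N

Sum the known components: ΣF_x = 512.7 N, ΣF_y = -1.476 N.
For equilibrium the remaining force must supply (−ΣF_x, −ΣF_y) = (-512.7, 1.476) N.
Magnitude = √((-512.7)² + (1.476)²) = 512.7 N; direction = atan2(1.476, -512.7) = 179.8°.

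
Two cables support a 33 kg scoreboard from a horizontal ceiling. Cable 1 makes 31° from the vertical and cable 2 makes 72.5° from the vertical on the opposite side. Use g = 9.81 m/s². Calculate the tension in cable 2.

T_2 ≈ 171 N

Angles from the horizontal: cable 1 is 90° − 31° = 59°, cable 2 is 90° − 72.5° = 17.5°.
Weight W = 33 × 9.81 = 323.7 N acts straight down.
Horizontal: T_1 cos 59° = T_2 cos 17.5°  →  T_1 = 1.852 T_2.
Vertical: T_1 sin 59° + T_2 sin 17.5° = 323.7.
Substituting the horizontal relation into the vertical equation gives 1.888 T_2 = 323.7, so T_2 = 171.5 N.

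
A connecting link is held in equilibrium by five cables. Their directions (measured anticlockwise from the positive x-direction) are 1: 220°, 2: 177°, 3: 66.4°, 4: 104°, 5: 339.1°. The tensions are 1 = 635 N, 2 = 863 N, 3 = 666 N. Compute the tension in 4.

T_4 ≈ 189 N

Resolve: ΣF_x = 635 cos 220° + 863 cos 177° + 666 cos 66.4° + T_4 cos 104° + T_5 cos 339.1° = 0.
        ΣF_y = 635 sin 220° + 863 sin 177° + 666 sin 66.4° + T_4 sin 104° + T_5 sin 339.1° = 0.
The known terms sum to (-1082, 247.3) N, so -0.2419 T_4 + 0.9342 T_5 = 1082 and 0.9703 T_4 − 0.3567 T_5 = -247.3.
Solving simultaneously: T_4 = 188.8 N, T_5 = 1207 N.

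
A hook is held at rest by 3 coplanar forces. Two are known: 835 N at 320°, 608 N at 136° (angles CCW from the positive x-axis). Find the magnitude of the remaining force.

Sum the known components: ΣF_x = 202.3 N, ΣF_y = -114.4 N.
For equilibrium the remaining force must supply (−ΣF_x, −ΣF_y) = (-202.3, 114.4) N.
Magnitude = √((-202.3)² + (114.4)²) = 232.4 N; direction = atan2(114.4, -202.3) = 150.5°.

F ≈ 232 N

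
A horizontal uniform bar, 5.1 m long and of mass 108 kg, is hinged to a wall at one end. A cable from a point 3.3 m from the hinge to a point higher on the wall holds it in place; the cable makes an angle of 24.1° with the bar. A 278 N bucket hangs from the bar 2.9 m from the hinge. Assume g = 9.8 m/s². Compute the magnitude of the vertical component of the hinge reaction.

|H_y| ≈ 274 N

Take torques about the hinge: T sin 24.1° · 3.3 = 108×9.8×2.55 + 278×2.9 = 3505.1 N·m.
So T = 3505.1 / (0.4083 × 3.3) = 2601.2 N.
ΣF_y = 0: H_y = (108×9.8 + 278) − T sin 24.1° = 1336.4 − 1062.2 = 274.24 N.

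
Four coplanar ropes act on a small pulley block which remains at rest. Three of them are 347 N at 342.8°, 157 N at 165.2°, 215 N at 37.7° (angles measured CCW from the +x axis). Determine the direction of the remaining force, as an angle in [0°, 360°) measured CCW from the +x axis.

Sum the known components: ΣF_x = 349.8 N, ΣF_y = 68.97 N.
For equilibrium the remaining force must supply (−ΣF_x, −ΣF_y) = (-349.8, -68.97) N.
Magnitude = √((-349.8)² + (-68.97)²) = 356.5 N; direction = atan2(-68.97, -349.8) = 191.2°.

θ ≈ 191°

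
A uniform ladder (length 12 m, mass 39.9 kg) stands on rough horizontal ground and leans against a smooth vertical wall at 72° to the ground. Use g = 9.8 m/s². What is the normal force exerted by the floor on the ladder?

N_floor ≈ 391 N

ΣF_y = 0: N_floor = 39.9×9.8 = 391.02 N.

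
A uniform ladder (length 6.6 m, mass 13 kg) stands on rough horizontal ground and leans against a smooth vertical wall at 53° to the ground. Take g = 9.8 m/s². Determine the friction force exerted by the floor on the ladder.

f ≈ 48 N

Torques about the foot: N_wall · 6.6 sin 53° = 13×9.8×3.3 cos 53° → N_wall = 48.001 N.
ΣF_x = 0: f_floor = N_wall = 48.001 N.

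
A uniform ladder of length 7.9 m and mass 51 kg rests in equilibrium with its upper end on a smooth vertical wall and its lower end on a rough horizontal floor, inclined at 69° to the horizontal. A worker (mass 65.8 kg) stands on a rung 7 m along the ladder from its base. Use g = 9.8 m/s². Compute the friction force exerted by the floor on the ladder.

Torques about the foot: N_wall · 7.9 sin 69° = 51×9.8×3.95 cos 69° + 65.8×9.8×7 cos 69° → N_wall = 315.26 N.
ΣF_x = 0: f_floor = N_wall = 315.26 N.

f ≈ 315 N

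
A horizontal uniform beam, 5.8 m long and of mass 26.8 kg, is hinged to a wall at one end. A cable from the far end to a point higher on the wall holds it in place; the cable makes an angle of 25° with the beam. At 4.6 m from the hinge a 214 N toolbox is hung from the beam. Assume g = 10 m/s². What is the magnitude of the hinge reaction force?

Take torques about the hinge: T sin 25° · 5.8 = 26.8×10×2.9 + 214×4.6 = 1761.6 N·m.
So T = 1761.6 / (0.4226 × 5.8) = 718.67 N.
ΣF_x = 0: H_x = T cos 25° = 651.34 N.
ΣF_y = 0: H_y = (26.8×10 + 214) − T sin 25° = 482 − 303.72 = 178.28 N.
|H| = √(H_x² + H_y²) = √((651.34)² + (178.28)²) = 675.3 N.

|H| ≈ 675 N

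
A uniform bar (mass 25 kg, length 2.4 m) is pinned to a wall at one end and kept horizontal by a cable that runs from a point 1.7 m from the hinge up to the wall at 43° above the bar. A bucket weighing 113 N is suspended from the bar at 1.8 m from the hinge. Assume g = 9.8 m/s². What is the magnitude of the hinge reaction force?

Take torques about the hinge: T sin 43° · 1.7 = 25×9.8×1.2 + 113×1.8 = 497.4 N·m.
So T = 497.4 / (0.6820 × 1.7) = 429.02 N.
ΣF_x = 0: H_x = T cos 43° = 313.76 N.
ΣF_y = 0: H_y = (25×9.8 + 113) − T sin 43° = 358 − 292.59 = 65.412 N.
|H| = √(H_x² + H_y²) = √((313.76)² + (65.412)²) = 320.51 N.

|H| ≈ 321 N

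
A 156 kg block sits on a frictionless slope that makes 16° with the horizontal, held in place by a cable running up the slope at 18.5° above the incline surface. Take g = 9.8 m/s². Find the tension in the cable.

Take axes along and perpendicular to the incline. Weight components: W sin 16° = 421.4 N down-slope, W cos 16° = 1470 N into the surface.
Along incline: T cos 18.5° = W sin 16° → T = 444.4 N.
Perpendicular: N = W cos 16° − T sin 18.5° = 1329 N.

T ≈ 444 N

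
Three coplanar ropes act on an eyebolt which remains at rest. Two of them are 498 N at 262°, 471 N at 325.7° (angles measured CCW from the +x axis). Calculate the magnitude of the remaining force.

Sum the known components: ΣF_x = 319.8 N, ΣF_y = -758.6 N.
For equilibrium the remaining force must supply (−ΣF_x, −ΣF_y) = (-319.8, 758.6) N.
Magnitude = √((-319.8)² + (758.6)²) = 823.2 N; direction = atan2(758.6, -319.8) = 112.9°.

F ≈ 823 N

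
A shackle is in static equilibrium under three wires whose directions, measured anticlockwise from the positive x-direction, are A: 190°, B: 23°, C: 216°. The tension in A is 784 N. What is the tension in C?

T_C ≈ 784 N

Resolve: ΣF_x = 784 cos 190° + T_B cos 23° + T_C cos 216° = 0.
        ΣF_y = 784 sin 190° + T_B sin 23° + T_C sin 216° = 0.
The known terms sum to (-772.1, -136.1) N, so 0.9205 T_B − 0.8090 T_C = 772.1 and 0.3907 T_B − 0.5878 T_C = 136.1.
Solving simultaneously: T_B = 1528 N, T_C = 784 N.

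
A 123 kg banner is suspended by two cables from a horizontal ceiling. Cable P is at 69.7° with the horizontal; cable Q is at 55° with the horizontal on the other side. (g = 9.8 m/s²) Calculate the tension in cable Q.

T_Q ≈ 509 N

Weight W = 123 × 9.8 = 1205 N acts straight down.
Horizontal: T_P cos 69.7° = T_Q cos 55°  →  T_P = 1.653 T_Q.
Vertical: T_P sin 69.7° + T_Q sin 55° = 1205.
Substituting the horizontal relation into the vertical equation gives 2.37 T_Q = 1205, so T_Q = 508.7 N.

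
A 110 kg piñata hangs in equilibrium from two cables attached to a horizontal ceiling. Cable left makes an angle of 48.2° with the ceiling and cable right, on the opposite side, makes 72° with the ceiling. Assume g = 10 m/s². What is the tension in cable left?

Weight W = 110 × 10 = 1100 N acts straight down.
Horizontal: T_left cos 48.2° = T_right cos 72°  →  T_right = 2.157 T_left.
Vertical: T_left sin 48.2° + T_right sin 72° = 1100.
Substituting the horizontal relation into the vertical equation gives 2.797 T_left = 1100, so T_left = 393.3 N.

T_left ≈ 393 N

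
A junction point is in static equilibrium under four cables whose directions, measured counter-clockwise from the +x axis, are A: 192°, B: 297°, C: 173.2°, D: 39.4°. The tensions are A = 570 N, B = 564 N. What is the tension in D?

Resolve: ΣF_x = 570 cos 192° + 564 cos 297° + T_C cos 173.2° + T_D cos 39.4° = 0.
        ΣF_y = 570 sin 192° + 564 sin 297° + T_C sin 173.2° + T_D sin 39.4° = 0.
The known terms sum to (-301.5, -621) N, so -0.9930 T_C + 0.7727 T_D = 301.5 and 0.1184 T_C + 0.6347 T_D = 621.
Solving simultaneously: T_C = 399.8 N, T_D = 903.9 N.

T_D ≈ 904 N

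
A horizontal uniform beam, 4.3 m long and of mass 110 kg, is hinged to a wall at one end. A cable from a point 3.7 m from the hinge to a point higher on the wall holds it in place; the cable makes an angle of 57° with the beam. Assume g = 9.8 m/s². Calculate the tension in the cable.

Take torques about the hinge: T sin 57° · 3.7 = 110×9.8×2.15 = 2317.7 N·m.
So T = 2317.7 / (0.8387 × 3.7) = 746.9 N.

T ≈ 747 N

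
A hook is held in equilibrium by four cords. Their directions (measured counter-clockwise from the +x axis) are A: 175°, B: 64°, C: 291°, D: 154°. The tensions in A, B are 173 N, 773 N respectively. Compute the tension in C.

Resolve: ΣF_x = 173 cos 175° + 773 cos 64° + T_C cos 291° + T_D cos 154° = 0.
        ΣF_y = 173 sin 175° + 773 sin 64° + T_C sin 291° + T_D sin 154° = 0.
The known terms sum to (166.5, 709.8) N, so 0.3584 T_C − 0.8988 T_D = -166.5 and -0.9336 T_C + 0.4384 T_D = -709.8.
Solving simultaneously: T_C = 1043 N, T_D = 600.9 N.

T_C ≈ 1040 N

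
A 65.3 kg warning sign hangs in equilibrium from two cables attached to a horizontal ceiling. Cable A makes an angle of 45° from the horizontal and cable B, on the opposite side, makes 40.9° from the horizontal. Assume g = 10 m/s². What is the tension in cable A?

T_A ≈ 495 N

Weight W = 65.3 × 10 = 653 N acts straight down.
Horizontal: T_A cos 45° = T_B cos 40.9°  →  T_B = 0.9355 T_A.
Vertical: T_A sin 45° + T_B sin 40.9° = 653.
Substituting the horizontal relation into the vertical equation gives 1.32 T_A = 653, so T_A = 494.8 N.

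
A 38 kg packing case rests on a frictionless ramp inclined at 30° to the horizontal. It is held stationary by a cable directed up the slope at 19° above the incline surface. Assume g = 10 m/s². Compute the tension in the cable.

Take axes along and perpendicular to the incline. Weight components: W sin 30° = 190 N down-slope, W cos 30° = 329.1 N into the surface.
Along incline: T cos 19° = W sin 30° → T = 200.9 N.
Perpendicular: N = W cos 30° − T sin 19° = 263.7 N.

T ≈ 201 N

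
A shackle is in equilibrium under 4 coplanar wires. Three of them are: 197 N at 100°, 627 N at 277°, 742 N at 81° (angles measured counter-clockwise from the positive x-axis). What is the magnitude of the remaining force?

F ≈ 343 N

Sum the known components: ΣF_x = 158.3 N, ΣF_y = 304.5 N.
For equilibrium the remaining force must supply (−ΣF_x, −ΣF_y) = (-158.3, -304.5) N.
Magnitude = √((-158.3)² + (-304.5)²) = 343.2 N; direction = atan2(-304.5, -158.3) = 242.5°.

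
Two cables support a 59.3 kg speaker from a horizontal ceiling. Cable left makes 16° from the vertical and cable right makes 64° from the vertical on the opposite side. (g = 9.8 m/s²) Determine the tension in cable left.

Angles from the horizontal: cable left is 90° − 16° = 74°, cable right is 90° − 64° = 26°.
Weight W = 59.3 × 9.8 = 581.1 N acts straight down.
Horizontal: T_left cos 74° = T_right cos 26°  →  T_right = 0.3067 T_left.
Vertical: T_left sin 74° + T_right sin 26° = 581.1.
Substituting the horizontal relation into the vertical equation gives 1.096 T_left = 581.1, so T_left = 530.4 N.

T_left ≈ 530 N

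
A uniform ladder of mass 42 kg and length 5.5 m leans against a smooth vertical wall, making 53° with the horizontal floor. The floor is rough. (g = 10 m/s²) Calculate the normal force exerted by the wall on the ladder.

N_wall ≈ 158 N

Torques about the foot: N_wall · 5.5 sin 53° = 42×10×2.75 cos 53° → N_wall = 158.25 N.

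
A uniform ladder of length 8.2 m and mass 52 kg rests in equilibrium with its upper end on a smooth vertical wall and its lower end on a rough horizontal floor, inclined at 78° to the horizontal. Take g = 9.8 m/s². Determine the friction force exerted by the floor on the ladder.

f ≈ 54.2 N

Torques about the foot: N_wall · 8.2 sin 78° = 52×9.8×4.1 cos 78° → N_wall = 54.159 N.
ΣF_x = 0: f_floor = N_wall = 54.159 N.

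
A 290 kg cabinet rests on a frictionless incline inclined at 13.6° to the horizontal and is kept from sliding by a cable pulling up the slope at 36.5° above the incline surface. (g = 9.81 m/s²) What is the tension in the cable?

Take axes along and perpendicular to the incline. Weight components: W sin 13.6° = 669 N down-slope, W cos 13.6° = 2765 N into the surface.
Along incline: T cos 36.5° = W sin 13.6° → T = 832.2 N.
Perpendicular: N = W cos 13.6° − T sin 36.5° = 2270 N.

T ≈ 832 N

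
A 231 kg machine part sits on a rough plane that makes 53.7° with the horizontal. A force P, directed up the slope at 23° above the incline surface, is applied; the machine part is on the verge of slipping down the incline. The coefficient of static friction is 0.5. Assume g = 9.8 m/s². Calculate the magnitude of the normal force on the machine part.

On the verge of sliding down the incline, friction equals μN and acts up the slope.
Perpendicular: N + P sin 23° = W cos 53.7° = 1340 N.
Along incline: P cos 23° + μN = W sin 53.7° with W sin 53.7° = 1824 N.
Solving the pair for P and N: P = 1592 N, N = 718.2 N (and f = μN = 359.1 N).

N ≈ 718 N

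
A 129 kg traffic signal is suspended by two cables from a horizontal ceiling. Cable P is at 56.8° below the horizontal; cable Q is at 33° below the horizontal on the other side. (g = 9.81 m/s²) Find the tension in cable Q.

Weight W = 129 × 9.81 = 1265 N acts straight down.
Horizontal: T_P cos 56.8° = T_Q cos 33°  →  T_P = 1.532 T_Q.
Vertical: T_P sin 56.8° + T_Q sin 33° = 1265.
Substituting the horizontal relation into the vertical equation gives 1.826 T_Q = 1265, so T_Q = 692.9 N.

T_Q ≈ 693 N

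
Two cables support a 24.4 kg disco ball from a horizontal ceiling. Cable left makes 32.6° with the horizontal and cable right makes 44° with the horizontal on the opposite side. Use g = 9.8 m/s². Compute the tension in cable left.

Weight W = 24.4 × 9.8 = 239.1 N acts straight down.
Horizontal: T_left cos 32.6° = T_right cos 44°  →  T_right = 1.171 T_left.
Vertical: T_left sin 32.6° + T_right sin 44° = 239.1.
Substituting the horizontal relation into the vertical equation gives 1.352 T_left = 239.1, so T_left = 176.8 N.

T_left ≈ 177 N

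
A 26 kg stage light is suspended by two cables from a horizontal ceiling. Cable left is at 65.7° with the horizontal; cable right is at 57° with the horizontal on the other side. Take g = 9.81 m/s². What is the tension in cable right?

Weight W = 26 × 9.81 = 255.1 N acts straight down.
Horizontal: T_left cos 65.7° = T_right cos 57°  →  T_left = 1.323 T_right.
Vertical: T_left sin 65.7° + T_right sin 57° = 255.1.
Substituting the horizontal relation into the vertical equation gives 2.045 T_right = 255.1, so T_right = 124.7 N.

T_right ≈ 125 N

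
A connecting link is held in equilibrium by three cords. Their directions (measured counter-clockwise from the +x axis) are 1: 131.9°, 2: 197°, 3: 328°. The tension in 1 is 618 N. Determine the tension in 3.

Resolve: ΣF_x = 618 cos 131.9° + T_2 cos 197° + T_3 cos 328° = 0.
        ΣF_y = 618 sin 131.9° + T_2 sin 197° + T_3 sin 328° = 0.
The known terms sum to (-412.7, 460) N, so -0.9563 T_2 + 0.8480 T_3 = 412.7 and -0.2924 T_2 − 0.5299 T_3 = -460.
Solving simultaneously: T_2 = 227.1 N, T_3 = 742.7 N.

T_3 ≈ 743 N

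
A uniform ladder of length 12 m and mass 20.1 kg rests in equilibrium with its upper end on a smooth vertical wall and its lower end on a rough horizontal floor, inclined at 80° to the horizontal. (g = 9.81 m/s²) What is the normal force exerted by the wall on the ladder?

N_wall ≈ 17.4 N

Torques about the foot: N_wall · 12 sin 80° = 20.1×9.81×6 cos 80° → N_wall = 17.384 N.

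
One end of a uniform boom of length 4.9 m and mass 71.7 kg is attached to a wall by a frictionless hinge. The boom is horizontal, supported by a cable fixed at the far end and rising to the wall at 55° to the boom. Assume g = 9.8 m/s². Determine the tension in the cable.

Take torques about the hinge: T sin 55° · 4.9 = 71.7×9.8×2.45 = 1721.5 N·m.
So T = 1721.5 / (0.8192 × 4.9) = 428.89 N.

T ≈ 429 N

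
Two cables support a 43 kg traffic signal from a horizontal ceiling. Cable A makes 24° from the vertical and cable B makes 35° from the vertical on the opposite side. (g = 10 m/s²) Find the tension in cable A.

T_A ≈ 288 N

Angles from the horizontal: cable A is 90° − 24° = 66°, cable B is 90° − 35° = 55°.
Weight W = 43 × 10 = 430 N acts straight down.
Horizontal: T_A cos 66° = T_B cos 55°  →  T_B = 0.7091 T_A.
Vertical: T_A sin 66° + T_B sin 55° = 430.
Substituting the horizontal relation into the vertical equation gives 1.494 T_A = 430, so T_A = 287.7 N.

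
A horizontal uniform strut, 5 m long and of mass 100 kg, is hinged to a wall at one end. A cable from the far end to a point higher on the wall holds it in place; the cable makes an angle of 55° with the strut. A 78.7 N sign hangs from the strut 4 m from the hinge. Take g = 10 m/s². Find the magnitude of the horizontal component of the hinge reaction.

Take torques about the hinge: T sin 55° · 5 = 100×10×2.5 + 78.7×4 = 2814.8 N·m.
So T = 2814.8 / (0.8192 × 5) = 687.25 N.
ΣF_x = 0: H_x = T cos 55° = 394.19 N.

H_x ≈ 394 N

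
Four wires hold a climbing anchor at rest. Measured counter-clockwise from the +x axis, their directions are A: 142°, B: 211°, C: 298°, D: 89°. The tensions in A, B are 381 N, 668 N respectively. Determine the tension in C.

T_C ≈ 1800 N

Resolve: ΣF_x = 381 cos 142° + 668 cos 211° + T_C cos 298° + T_D cos 89° = 0.
        ΣF_y = 381 sin 142° + 668 sin 211° + T_C sin 298° + T_D sin 89° = 0.
The known terms sum to (-872.8, -109.5) N, so 0.4695 T_C + 0.0175 T_D = 872.8 and -0.8829 T_C + 0.9998 T_D = 109.5.
Solving simultaneously: T_C = 1796 N, T_D = 1696 N.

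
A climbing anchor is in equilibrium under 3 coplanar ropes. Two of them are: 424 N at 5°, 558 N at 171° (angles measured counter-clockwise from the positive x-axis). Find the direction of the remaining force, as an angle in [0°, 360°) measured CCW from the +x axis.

θ ≈ 316°

Sum the known components: ΣF_x = -128.7 N, ΣF_y = 124.2 N.
For equilibrium the remaining force must supply (−ΣF_x, −ΣF_y) = (128.7, -124.2) N.
Magnitude = √((128.7)² + (-124.2)²) = 178.9 N; direction = atan2(-124.2, 128.7) = 316.0°.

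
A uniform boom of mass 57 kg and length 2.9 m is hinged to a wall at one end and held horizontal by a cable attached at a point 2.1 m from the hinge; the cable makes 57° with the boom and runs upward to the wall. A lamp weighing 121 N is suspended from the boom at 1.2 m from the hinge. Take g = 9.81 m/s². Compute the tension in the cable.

T ≈ 543 N

Take torques about the hinge: T sin 57° · 2.1 = 57×9.81×1.45 + 121×1.2 = 956 N·m.
So T = 956 / (0.8387 × 2.1) = 542.81 N.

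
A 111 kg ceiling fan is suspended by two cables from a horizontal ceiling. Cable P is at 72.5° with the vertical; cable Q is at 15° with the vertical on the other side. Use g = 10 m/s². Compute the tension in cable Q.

T_Q ≈ 1060 N

Angles from the horizontal: cable P is 90° − 72.5° = 17.5°, cable Q is 90° − 15° = 75°.
Weight W = 111 × 10 = 1110 N acts straight down.
Horizontal: T_P cos 17.5° = T_Q cos 75°  →  T_P = 0.2714 T_Q.
Vertical: T_P sin 17.5° + T_Q sin 75° = 1110.
Substituting the horizontal relation into the vertical equation gives 1.048 T_Q = 1110, so T_Q = 1060 N.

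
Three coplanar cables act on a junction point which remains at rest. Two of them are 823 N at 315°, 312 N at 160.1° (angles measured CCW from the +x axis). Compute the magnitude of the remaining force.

F ≈ 556 N

Sum the known components: ΣF_x = 288.6 N, ΣF_y = -475.8 N.
For equilibrium the remaining force must supply (−ΣF_x, −ΣF_y) = (-288.6, 475.8) N.
Magnitude = √((-288.6)² + (475.8)²) = 556.4 N; direction = atan2(475.8, -288.6) = 121.2°.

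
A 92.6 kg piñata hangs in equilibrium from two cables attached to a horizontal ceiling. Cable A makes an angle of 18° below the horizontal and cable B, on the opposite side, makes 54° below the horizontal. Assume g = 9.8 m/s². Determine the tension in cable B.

T_B ≈ 907 N

Weight W = 92.6 × 9.8 = 907.5 N acts straight down.
Horizontal: T_A cos 18° = T_B cos 54°  →  T_A = 0.618 T_B.
Vertical: T_A sin 18° + T_B sin 54° = 907.5.
Substituting the horizontal relation into the vertical equation gives 1 T_B = 907.5, so T_B = 907.5 N.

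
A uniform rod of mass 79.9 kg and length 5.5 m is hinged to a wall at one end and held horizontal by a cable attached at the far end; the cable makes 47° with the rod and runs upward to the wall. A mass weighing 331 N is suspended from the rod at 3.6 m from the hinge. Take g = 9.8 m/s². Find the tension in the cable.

Take torques about the hinge: T sin 47° · 5.5 = 79.9×9.8×2.75 + 331×3.6 = 3344.9 N·m.
So T = 3344.9 / (0.7314 × 5.5) = 831.56 N.

T ≈ 832 N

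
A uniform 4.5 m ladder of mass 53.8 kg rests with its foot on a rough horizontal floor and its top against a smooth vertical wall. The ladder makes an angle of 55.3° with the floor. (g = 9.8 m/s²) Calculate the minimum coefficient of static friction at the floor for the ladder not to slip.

μ_min ≈ 0.346

ΣF_y = 0: N_floor = 53.8×9.8 = 527.24 N.
Torques about the foot: N_wall · 4.5 sin 55.3° = 53.8×9.8×2.25 cos 55.3° → N_wall = 182.54 N.
ΣF_x = 0: f_floor = N_wall = 182.54 N.
μ_min = f_floor / N_floor = 182.54 / 527.24 = 0.3462.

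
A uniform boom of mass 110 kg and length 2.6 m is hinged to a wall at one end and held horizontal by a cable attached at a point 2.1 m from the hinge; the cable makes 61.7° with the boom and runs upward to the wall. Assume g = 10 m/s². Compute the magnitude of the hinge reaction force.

Take torques about the hinge: T sin 61.7° · 2.1 = 110×10×1.3 = 1430 N·m.
So T = 1430 / (0.8805 × 2.1) = 773.39 N.
ΣF_x = 0: H_x = T cos 61.7° = 366.66 N.
ΣF_y = 0: H_y = (110×10) − T sin 61.7° = 1100 − 680.95 = 419.05 N.
|H| = √(H_x² + H_y²) = √((366.66)² + (419.05)²) = 556.81 N.

|H| ≈ 557 N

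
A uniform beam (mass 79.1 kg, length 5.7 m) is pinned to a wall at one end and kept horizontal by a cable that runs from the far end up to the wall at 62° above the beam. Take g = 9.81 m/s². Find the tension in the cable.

T ≈ 439 N

Take torques about the hinge: T sin 62° · 5.7 = 79.1×9.81×2.85 = 2211.5 N·m.
So T = 2211.5 / (0.8829 × 5.7) = 439.42 N.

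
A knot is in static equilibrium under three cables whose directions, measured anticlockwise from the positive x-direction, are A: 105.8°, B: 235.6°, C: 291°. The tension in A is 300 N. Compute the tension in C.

T_C ≈ 280 N

Resolve: ΣF_x = 300 cos 105.8° + T_B cos 235.6° + T_C cos 291° = 0.
        ΣF_y = 300 sin 105.8° + T_B sin 235.6° + T_C sin 291° = 0.
The known terms sum to (-81.68, 288.7) N, so -0.5650 T_B + 0.3584 T_C = 81.68 and -0.8251 T_B − 0.9336 T_C = -288.7.
Solving simultaneously: T_B = 33.03 N, T_C = 280 N.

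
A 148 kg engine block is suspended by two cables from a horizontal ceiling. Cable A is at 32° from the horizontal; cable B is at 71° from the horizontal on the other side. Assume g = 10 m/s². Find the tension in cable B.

Weight W = 148 × 10 = 1480 N acts straight down.
Horizontal: T_A cos 32° = T_B cos 71°  →  T_A = 0.3839 T_B.
Vertical: T_A sin 32° + T_B sin 71° = 1480.
Substituting the horizontal relation into the vertical equation gives 1.149 T_B = 1480, so T_B = 1288 N.

T_B ≈ 1290 N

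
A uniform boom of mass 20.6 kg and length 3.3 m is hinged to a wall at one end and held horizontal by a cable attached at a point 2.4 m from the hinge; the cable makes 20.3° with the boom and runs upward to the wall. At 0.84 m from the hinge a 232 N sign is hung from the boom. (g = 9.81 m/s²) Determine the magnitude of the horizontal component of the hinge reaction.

H_x ≈ 595 N

Take torques about the hinge: T sin 20.3° · 2.4 = 20.6×9.81×1.65 + 232×0.84 = 528.32 N·m.
So T = 528.32 / (0.3469 × 2.4) = 634.51 N.
ΣF_x = 0: H_x = T cos 20.3° = 595.1 N.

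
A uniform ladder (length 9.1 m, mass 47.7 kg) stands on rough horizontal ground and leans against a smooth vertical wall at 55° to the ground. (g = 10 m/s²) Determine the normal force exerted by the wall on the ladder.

N_wall ≈ 167 N

Torques about the foot: N_wall · 9.1 sin 55° = 47.7×10×4.55 cos 55° → N_wall = 167 N.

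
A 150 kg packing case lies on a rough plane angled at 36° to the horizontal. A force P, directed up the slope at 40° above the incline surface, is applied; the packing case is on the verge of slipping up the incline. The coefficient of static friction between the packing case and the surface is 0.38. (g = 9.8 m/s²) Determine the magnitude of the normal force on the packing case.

N ≈ 352 N

On the verge of sliding up the incline, friction equals μN and acts down the slope.
Perpendicular: N + P sin 40° = W cos 36° = 1189 N.
Along incline: P cos 40° = W sin 36° + μN  with W sin 36° = 864 N.
Solving the pair for P and N: P = 1303 N, N = 352 N (and f = μN = 133.8 N).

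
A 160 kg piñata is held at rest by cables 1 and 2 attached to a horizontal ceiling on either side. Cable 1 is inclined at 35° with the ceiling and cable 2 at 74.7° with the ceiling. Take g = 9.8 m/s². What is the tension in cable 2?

T_2 ≈ 1360 N

Weight W = 160 × 9.8 = 1568 N acts straight down.
Horizontal: T_1 cos 35° = T_2 cos 74.7°  →  T_1 = 0.3221 T_2.
Vertical: T_1 sin 35° + T_2 sin 74.7° = 1568.
Substituting the horizontal relation into the vertical equation gives 1.149 T_2 = 1568, so T_2 = 1364 N.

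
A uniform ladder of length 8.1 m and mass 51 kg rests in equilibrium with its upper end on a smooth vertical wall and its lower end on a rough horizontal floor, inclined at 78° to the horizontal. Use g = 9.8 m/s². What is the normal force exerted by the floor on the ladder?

N_floor ≈ 500 N

ΣF_y = 0: N_floor = 51×9.8 = 499.8 N.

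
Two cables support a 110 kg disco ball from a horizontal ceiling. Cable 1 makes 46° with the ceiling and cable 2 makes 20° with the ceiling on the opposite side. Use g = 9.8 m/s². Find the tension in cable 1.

Weight W = 110 × 9.8 = 1078 N acts straight down.
Horizontal: T_1 cos 46° = T_2 cos 20°  →  T_2 = 0.7392 T_1.
Vertical: T_1 sin 46° + T_2 sin 20° = 1078.
Substituting the horizontal relation into the vertical equation gives 0.9722 T_1 = 1078, so T_1 = 1109 N.

T_1 ≈ 1110 N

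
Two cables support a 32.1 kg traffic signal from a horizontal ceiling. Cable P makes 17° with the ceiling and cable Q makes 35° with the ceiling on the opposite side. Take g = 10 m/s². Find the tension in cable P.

T_P ≈ 334 N

Weight W = 32.1 × 10 = 321 N acts straight down.
Horizontal: T_P cos 17° = T_Q cos 35°  →  T_Q = 1.167 T_P.
Vertical: T_P sin 17° + T_Q sin 35° = 321.
Substituting the horizontal relation into the vertical equation gives 0.962 T_P = 321, so T_P = 333.7 N.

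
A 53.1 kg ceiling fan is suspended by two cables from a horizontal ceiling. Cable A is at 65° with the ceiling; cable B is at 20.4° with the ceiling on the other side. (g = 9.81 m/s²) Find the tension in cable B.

Weight W = 53.1 × 9.81 = 520.9 N acts straight down.
Horizontal: T_A cos 65° = T_B cos 20.4°  →  T_A = 2.218 T_B.
Vertical: T_A sin 65° + T_B sin 20.4° = 520.9.
Substituting the horizontal relation into the vertical equation gives 2.359 T_B = 520.9, so T_B = 220.9 N.

T_B ≈ 221 N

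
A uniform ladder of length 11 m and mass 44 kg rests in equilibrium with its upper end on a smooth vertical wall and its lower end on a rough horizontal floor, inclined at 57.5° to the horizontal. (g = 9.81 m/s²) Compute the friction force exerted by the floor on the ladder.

Torques about the foot: N_wall · 11 sin 57.5° = 44×9.81×5.5 cos 57.5° → N_wall = 137.49 N.
ΣF_x = 0: f_floor = N_wall = 137.49 N.

f ≈ 137 N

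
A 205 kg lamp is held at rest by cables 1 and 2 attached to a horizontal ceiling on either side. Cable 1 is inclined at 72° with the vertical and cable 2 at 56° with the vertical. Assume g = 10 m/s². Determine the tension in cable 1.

T_1 ≈ 2160 N

Angles from the horizontal: cable 1 is 90° − 72° = 18°, cable 2 is 90° − 56° = 34°.
Weight W = 205 × 10 = 2050 N acts straight down.
Horizontal: T_1 cos 18° = T_2 cos 34°  →  T_2 = 1.147 T_1.
Vertical: T_1 sin 18° + T_2 sin 34° = 2050.
Substituting the horizontal relation into the vertical equation gives 0.9505 T_1 = 2050, so T_1 = 2157 N.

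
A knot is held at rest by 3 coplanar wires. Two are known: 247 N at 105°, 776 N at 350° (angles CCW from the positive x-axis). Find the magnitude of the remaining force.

F ≈ 708 N

Sum the known components: ΣF_x = 700.3 N, ΣF_y = 103.8 N.
For equilibrium the remaining force must supply (−ΣF_x, −ΣF_y) = (-700.3, -103.8) N.
Magnitude = √((-700.3)² + (-103.8)²) = 707.9 N; direction = atan2(-103.8, -700.3) = 188.4°.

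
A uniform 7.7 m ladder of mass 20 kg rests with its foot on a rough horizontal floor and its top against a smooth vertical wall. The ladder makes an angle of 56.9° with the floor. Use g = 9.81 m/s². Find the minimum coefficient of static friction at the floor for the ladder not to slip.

ΣF_y = 0: N_floor = 20×9.81 = 196.2 N.
Torques about the foot: N_wall · 7.7 sin 56.9° = 20×9.81×3.85 cos 56.9° → N_wall = 63.951 N.
ΣF_x = 0: f_floor = N_wall = 63.951 N.
μ_min = f_floor / N_floor = 63.951 / 196.2 = 0.3259.

μ_min ≈ 0.326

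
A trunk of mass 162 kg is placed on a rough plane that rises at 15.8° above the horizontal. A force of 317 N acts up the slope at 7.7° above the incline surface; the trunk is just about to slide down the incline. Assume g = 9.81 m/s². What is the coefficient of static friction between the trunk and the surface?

μ ≈ 0.0798

On the verge of sliding down the incline, friction is at its maximum μN and acts up the slope.
Perpendicular to incline: N = W cos 15.8° − P sin 7.7° = 1529 − 42.47 = 1487 N.
Along incline: P cos 7.7° + μN = W sin 15.8° → μ = (W sin 15.8° − P cos 7.7°) / N = 0.07975.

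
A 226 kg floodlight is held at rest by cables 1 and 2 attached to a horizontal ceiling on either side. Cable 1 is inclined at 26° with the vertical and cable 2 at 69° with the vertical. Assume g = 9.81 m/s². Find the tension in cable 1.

T_1 ≈ 2080 N

Angles from the horizontal: cable 1 is 90° − 26° = 64°, cable 2 is 90° − 69° = 21°.
Weight W = 226 × 9.81 = 2217 N acts straight down.
Horizontal: T_1 cos 64° = T_2 cos 21°  →  T_2 = 0.4696 T_1.
Vertical: T_1 sin 64° + T_2 sin 21° = 2217.
Substituting the horizontal relation into the vertical equation gives 1.067 T_1 = 2217, so T_1 = 2078 N.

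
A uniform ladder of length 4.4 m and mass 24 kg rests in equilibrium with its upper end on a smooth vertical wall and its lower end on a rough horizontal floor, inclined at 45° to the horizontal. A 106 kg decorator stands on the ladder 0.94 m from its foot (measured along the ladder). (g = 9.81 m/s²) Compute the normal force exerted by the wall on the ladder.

N_wall ≈ 340 N

Torques about the foot: N_wall · 4.4 sin 45° = 24×9.81×2.2 cos 45° + 106×9.81×0.94 cos 45° → N_wall = 339.87 N.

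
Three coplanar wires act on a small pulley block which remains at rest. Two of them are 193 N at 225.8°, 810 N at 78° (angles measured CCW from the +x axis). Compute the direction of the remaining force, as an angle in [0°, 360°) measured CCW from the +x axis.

θ ≈ 267°

Sum the known components: ΣF_x = 33.86 N, ΣF_y = 653.9 N.
For equilibrium the remaining force must supply (−ΣF_x, −ΣF_y) = (-33.86, -653.9) N.
Magnitude = √((-33.86)² + (-653.9)²) = 654.8 N; direction = atan2(-653.9, -33.86) = 267.0°.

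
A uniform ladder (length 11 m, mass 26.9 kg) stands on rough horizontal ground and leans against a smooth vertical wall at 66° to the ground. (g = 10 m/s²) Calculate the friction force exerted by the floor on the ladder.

Torques about the foot: N_wall · 11 sin 66° = 26.9×10×5.5 cos 66° → N_wall = 59.883 N.
ΣF_x = 0: f_floor = N_wall = 59.883 N.

f ≈ 59.9 N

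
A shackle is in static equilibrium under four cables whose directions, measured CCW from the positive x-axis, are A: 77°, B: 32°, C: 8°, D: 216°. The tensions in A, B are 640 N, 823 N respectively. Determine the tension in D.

Resolve: ΣF_x = 640 cos 77° + 823 cos 32° + T_C cos 8° + T_D cos 216° = 0.
        ΣF_y = 640 sin 77° + 823 sin 32° + T_C sin 8° + T_D sin 216° = 0.
The known terms sum to (841.9, 1060) N, so 0.9903 T_C − 0.8090 T_D = -841.9 and 0.1392 T_C − 0.5878 T_D = -1060.
Solving simultaneously: T_C = 772.1 N, T_D = 1986 N.

T_D ≈ 1990 N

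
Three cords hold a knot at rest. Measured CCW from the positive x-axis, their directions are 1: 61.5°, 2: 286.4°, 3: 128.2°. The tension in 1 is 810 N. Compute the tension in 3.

T_3 ≈ 1540 N

Resolve: ΣF_x = 810 cos 61.5° + T_2 cos 286.4° + T_3 cos 128.2° = 0.
        ΣF_y = 810 sin 61.5° + T_2 sin 286.4° + T_3 sin 128.2° = 0.
The known terms sum to (386.5, 711.8) N, so 0.2823 T_2 − 0.6184 T_3 = -386.5 and -0.9593 T_2 + 0.7859 T_3 = -711.8.
Solving simultaneously: T_2 = 2003 N, T_3 = 1540 N.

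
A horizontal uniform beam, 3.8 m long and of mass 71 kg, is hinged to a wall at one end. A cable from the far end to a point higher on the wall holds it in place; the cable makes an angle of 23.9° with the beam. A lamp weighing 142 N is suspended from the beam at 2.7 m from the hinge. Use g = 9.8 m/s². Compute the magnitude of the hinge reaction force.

Take torques about the hinge: T sin 23.9° · 3.8 = 71×9.8×1.9 + 142×2.7 = 1705.4 N·m.
So T = 1705.4 / (0.4051 × 3.8) = 1107.7 N.
ΣF_x = 0: H_x = T cos 23.9° = 1012.8 N.
ΣF_y = 0: H_y = (71×9.8 + 142) − T sin 23.9° = 837.8 − 448.79 = 389.01 N.
|H| = √(H_x² + H_y²) = √((1012.8)² + (389.01)²) = 1084.9 N.

|H| ≈ 1080 N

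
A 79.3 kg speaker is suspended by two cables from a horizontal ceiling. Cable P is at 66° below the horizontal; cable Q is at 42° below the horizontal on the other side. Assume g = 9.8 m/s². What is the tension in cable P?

T_P ≈ 607 N

Weight W = 79.3 × 9.8 = 777.1 N acts straight down.
Horizontal: T_P cos 66° = T_Q cos 42°  →  T_Q = 0.5473 T_P.
Vertical: T_P sin 66° + T_Q sin 42° = 777.1.
Substituting the horizontal relation into the vertical equation gives 1.28 T_P = 777.1, so T_P = 607.2 N.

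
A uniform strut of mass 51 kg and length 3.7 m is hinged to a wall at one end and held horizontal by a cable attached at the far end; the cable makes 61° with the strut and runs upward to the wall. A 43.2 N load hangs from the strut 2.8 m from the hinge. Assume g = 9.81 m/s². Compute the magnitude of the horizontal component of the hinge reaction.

H_x ≈ 157 N

Take torques about the hinge: T sin 61° · 3.7 = 51×9.81×1.85 + 43.2×2.8 = 1046.5 N·m.
So T = 1046.5 / (0.8746 × 3.7) = 323.39 N.
ΣF_x = 0: H_x = T cos 61° = 156.78 N.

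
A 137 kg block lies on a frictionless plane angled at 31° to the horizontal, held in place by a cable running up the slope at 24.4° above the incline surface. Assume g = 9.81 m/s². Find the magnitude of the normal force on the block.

N ≈ 838 N

Take axes along and perpendicular to the incline. Weight components: W sin 31° = 692.2 N down-slope, W cos 31° = 1152 N into the surface.
Along incline: T cos 24.4° = W sin 31° → T = 760.1 N.
Perpendicular: N = W cos 31° − T sin 24.4° = 838 N.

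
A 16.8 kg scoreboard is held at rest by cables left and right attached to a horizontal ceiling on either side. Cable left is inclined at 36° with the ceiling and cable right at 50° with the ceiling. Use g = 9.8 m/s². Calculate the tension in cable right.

T_right ≈ 134 N

Weight W = 16.8 × 9.8 = 164.6 N acts straight down.
Horizontal: T_left cos 36° = T_right cos 50°  →  T_left = 0.7945 T_right.
Vertical: T_left sin 36° + T_right sin 50° = 164.6.
Substituting the horizontal relation into the vertical equation gives 1.233 T_right = 164.6, so T_right = 133.5 N.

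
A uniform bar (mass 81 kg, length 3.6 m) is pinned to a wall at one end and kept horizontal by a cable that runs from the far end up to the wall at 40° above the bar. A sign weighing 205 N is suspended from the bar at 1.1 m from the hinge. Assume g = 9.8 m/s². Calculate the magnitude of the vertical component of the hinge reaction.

|H_y| ≈ 539 N

Take torques about the hinge: T sin 40° · 3.6 = 81×9.8×1.8 + 205×1.1 = 1654.3 N·m.
So T = 1654.3 / (0.6428 × 3.6) = 714.92 N.
ΣF_y = 0: H_y = (81×9.8 + 205) − T sin 40° = 998.8 − 459.54 = 539.26 N.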